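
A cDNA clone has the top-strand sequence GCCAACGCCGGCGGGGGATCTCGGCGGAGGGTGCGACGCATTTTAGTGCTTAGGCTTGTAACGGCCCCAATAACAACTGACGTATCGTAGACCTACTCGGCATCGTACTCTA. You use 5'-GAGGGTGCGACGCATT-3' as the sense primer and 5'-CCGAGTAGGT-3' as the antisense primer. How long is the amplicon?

74 bp

The forward primer matches the template at positions 27–42.
Reverse complement of the reverse primer: ACCTACTCGG. This occurs on the top strand at positions 91–100.
Product length = (reverse-primer end) − (forward-primer start) + 1 = 100 − 27 + 1 = 74 bp.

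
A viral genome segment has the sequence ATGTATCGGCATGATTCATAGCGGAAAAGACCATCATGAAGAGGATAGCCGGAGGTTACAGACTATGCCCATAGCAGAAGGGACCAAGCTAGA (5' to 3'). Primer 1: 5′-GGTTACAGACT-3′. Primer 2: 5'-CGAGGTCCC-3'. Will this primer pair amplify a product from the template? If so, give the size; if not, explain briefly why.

No product — primer 2 has no binding site in the template.

Primer 2 (CGAGGTCCC) does not match the top strand, and its reverse complement GGGACCTCG does not match either.
With no annealing site for primer 2, no amplification occurs.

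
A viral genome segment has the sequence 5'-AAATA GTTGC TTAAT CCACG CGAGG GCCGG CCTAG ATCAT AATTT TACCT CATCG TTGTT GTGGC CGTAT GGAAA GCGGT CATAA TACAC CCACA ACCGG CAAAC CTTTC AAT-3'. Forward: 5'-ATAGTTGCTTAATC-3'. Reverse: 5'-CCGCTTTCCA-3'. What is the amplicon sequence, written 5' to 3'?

The forward primer matches the template at positions 3–16.
The reverse primer's reverse complement is TGGAAAGCGG, which matches the template at positions 70–79.
The product is the template from position 3 through 79 (77 bp).

5'-ATAGTTGCTTAATCCACGCGAGGGCCGGCCTAGATCATAATTTTACCTCATCGTTGTTGTGGCCGTATGGAAAGCGG-3'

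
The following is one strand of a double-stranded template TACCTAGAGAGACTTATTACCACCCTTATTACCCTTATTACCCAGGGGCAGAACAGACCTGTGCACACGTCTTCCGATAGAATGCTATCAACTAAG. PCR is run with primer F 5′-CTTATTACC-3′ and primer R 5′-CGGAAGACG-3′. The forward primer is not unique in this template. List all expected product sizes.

64 bp, 52 bp, 43 bp

The forward primer CTTATTACC matches the top strand at positions 13–21, 25–33, 34–42.
The reverse primer's reverse complement is CGTCTTCCG, matching at positions 68–76.
Each forward site pairs with the reverse site to give a product ending at position 76: sizes 64, 52, 43 bp.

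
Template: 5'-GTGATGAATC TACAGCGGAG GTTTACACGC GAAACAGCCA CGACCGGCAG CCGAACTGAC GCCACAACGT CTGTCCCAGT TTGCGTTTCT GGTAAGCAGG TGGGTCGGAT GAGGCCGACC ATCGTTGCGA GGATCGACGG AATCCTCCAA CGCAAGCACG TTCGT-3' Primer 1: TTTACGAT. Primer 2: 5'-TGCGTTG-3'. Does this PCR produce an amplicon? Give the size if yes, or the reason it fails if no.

No product — primer 1 has no binding site in the template.

Primer 1 (TTTACGAT) does not match the top strand, and its reverse complement ATCGTAAA does not match either.
With no annealing site for primer 1, no amplification occurs.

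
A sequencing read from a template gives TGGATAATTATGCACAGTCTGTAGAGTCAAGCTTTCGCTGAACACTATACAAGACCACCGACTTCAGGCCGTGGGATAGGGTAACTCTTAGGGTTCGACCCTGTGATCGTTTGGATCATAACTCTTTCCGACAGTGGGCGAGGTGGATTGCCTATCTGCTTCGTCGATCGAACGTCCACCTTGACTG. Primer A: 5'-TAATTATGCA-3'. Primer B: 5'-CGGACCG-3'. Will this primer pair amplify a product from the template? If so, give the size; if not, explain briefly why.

Primer B (CGGACCG) does not match the top strand, and its reverse complement CGGTCCG does not match either.
With no annealing site for primer B, no amplification occurs.

No product — primer B has no binding site in the template.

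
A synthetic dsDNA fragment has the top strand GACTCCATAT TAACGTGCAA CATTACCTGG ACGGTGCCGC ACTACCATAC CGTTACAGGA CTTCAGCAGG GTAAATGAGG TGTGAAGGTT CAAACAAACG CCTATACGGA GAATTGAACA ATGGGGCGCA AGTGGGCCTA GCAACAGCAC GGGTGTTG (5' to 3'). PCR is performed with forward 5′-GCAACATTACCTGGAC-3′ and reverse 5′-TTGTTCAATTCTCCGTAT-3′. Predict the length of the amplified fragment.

The forward primer matches the template at positions 17–32.
Taking the reverse complement of TTGTTCAATTCTCCGTAT gives ATACGGAGAATTGAACAA, found at positions 104–121 on the template; the primer anneals here to the top strand with its 3' end pointing upstream.
The product runs from position 17 to position 121, so its length is 121 − 17 + 1 = 105 bp.

105 bp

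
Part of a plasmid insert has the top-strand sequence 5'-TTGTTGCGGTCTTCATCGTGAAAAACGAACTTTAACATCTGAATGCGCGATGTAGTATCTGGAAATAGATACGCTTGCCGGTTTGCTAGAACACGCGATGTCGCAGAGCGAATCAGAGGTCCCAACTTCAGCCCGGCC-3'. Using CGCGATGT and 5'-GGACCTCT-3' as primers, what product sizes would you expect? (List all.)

77 bp, 29 bp

The forward primer CGCGATGT matches the top strand at positions 46–53, 94–101.
The reverse primer's reverse complement is AGAGGTCC, matching at positions 115–122.
Each forward site pairs with the reverse site to give a product ending at position 122: sizes 77, 29 bp.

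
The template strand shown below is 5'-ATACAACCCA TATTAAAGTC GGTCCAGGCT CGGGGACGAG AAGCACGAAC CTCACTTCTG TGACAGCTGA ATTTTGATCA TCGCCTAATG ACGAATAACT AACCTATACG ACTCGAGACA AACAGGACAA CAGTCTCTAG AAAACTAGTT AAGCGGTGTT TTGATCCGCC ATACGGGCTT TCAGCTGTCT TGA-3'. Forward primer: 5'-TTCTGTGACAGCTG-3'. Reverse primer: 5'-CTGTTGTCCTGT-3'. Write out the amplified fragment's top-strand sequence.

5'-TTCTGTGACAGCTGAATTTTGATCATCGCCTAATGACGAATAACTAACCTATACGACTCGAGACAAACAGGACAACAG-3'

Forward primer TTCTGTGACAGCTG is found on the top strand at positions 56–69.
Reverse complement of the reverse primer: ACAGGACAACAG. This occurs on the top strand at positions 122–133.
The product is the template from position 56 through 133 (78 bp).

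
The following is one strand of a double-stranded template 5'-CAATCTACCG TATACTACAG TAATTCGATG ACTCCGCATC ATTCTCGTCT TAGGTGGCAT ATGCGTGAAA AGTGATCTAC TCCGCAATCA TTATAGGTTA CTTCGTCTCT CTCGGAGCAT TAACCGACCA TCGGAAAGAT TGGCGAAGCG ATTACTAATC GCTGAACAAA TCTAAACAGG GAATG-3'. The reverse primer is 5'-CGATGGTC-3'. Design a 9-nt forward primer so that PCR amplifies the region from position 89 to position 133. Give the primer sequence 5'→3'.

5'-CATTATAGG-3'

The reverse primer's reverse complement GACCATCG matches the template at positions 126–133; the product starts at position 89.
The forward primer is identical to the top strand over positions 89–97: CATTATAGG.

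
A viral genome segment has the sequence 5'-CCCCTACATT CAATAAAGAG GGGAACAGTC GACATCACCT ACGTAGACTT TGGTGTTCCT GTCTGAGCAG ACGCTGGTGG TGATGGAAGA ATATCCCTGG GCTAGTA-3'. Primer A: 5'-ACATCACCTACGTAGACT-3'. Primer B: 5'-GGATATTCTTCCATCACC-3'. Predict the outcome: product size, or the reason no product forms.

Yes — a 65 bp product.

Primer A (ACATCACCTACGTAGACT) matches the top strand at positions 32–49; it acts as a forward primer.
Primer B's reverse complement is GGTGATGGAAGAATATCC, matching the top strand at positions 79–96; it acts as a reverse primer.
The 3' ends face each other across positions 32–96, giving a 65 bp product.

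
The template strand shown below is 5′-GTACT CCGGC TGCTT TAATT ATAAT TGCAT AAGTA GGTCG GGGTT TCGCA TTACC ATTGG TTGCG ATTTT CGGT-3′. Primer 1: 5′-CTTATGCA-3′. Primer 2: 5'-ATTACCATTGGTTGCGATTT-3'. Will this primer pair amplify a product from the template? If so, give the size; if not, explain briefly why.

Primer 1 (CTTATGCA) has reverse complement TGCATAAG, which matches the top strand at positions 26–33; primer 1 anneals to the top strand there with its 3' end pointing upstream toward position 26.
Primer 2 (ATTACCATTGGTTGCGATTT) matches the top strand directly at positions 50–69; it anneals to the bottom strand with its 3' end pointing downstream toward position 69.
The 3' ends diverge (primer 1 extends toward position 1, primer 2 toward position 74), so the primers never converge on a shared product.

No product — the primers' 3' ends point away from each other.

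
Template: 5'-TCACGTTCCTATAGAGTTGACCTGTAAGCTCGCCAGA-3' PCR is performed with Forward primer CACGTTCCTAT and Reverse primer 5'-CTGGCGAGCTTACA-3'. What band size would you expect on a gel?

35 bp

Forward primer CACGTTCCTAT is found on the top strand at positions 2–12.
Reverse complement of the reverse primer: TGTAAGCTCGCCAG. This occurs on the top strand at positions 23–36.
Product length = (reverse-primer end) − (forward-primer start) + 1 = 36 − 2 + 1 = 35 bp.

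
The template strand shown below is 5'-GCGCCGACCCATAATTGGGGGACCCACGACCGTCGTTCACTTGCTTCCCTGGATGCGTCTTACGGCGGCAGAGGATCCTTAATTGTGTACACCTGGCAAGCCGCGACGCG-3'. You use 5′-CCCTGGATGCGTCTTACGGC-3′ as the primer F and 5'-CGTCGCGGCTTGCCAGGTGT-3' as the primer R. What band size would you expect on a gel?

The forward primer matches the template at positions 47–66.
Taking the reverse complement of CGTCGCGGCTTGCCAGGTGT gives ACACCTGGCAAGCCGCGACG, found at positions 89–108 on the template; the primer anneals here to the top strand with its 3' end pointing upstream.
Product length = (reverse-primer end) − (forward-primer start) + 1 = 108 − 47 + 1 = 62 bp.

62 bp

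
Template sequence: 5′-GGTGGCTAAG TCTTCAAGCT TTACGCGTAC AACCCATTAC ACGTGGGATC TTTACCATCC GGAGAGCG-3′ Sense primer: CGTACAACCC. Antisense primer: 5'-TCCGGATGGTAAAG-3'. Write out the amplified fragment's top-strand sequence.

Forward primer CGTACAACCC is found on the top strand at positions 26–35.
Reverse complement of the reverse primer: CTTTACCATCCGGA. This occurs on the top strand at positions 50–63.
The product is the template from position 26 through 63 (38 bp).

5'-CGTACAACCCATTACACGTGGGATCTTTACCATCCGGA-3'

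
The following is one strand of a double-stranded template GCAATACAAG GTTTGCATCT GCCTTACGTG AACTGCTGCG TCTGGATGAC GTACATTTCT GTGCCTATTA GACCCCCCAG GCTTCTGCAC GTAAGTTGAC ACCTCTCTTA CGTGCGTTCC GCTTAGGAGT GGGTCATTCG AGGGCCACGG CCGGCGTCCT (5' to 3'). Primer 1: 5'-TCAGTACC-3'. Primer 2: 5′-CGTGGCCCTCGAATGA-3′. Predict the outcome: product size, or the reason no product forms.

Primer 1 (TCAGTACC) does not match the top strand, and its reverse complement GGTACTGA does not match either.
With no annealing site for primer 1, no amplification occurs.

No product — primer 1 has no binding site in the template.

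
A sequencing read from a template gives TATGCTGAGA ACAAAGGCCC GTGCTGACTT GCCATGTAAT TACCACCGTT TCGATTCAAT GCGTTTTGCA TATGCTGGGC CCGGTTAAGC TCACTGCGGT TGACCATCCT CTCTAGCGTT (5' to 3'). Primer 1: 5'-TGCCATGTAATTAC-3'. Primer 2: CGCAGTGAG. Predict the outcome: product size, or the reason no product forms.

Yes — a 69 bp product.

Primer 1 (TGCCATGTAATTAC) matches the top strand at positions 30–43; it acts as a forward primer.
Primer 2's reverse complement is CTCACTGCG, matching the top strand at positions 90–98; it acts as a reverse primer.
The 3' ends face each other across positions 30–98, giving a 69 bp product.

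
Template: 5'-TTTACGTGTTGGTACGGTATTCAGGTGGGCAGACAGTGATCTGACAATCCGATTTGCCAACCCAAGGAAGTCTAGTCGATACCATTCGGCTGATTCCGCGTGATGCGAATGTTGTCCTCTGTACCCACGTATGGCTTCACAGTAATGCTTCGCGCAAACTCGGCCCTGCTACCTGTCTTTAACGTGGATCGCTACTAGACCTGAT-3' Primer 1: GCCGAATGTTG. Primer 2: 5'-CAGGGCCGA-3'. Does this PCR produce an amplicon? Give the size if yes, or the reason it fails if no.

No product — primer 1 has no binding site in the template.

Primer 1 (GCCGAATGTTG) does not match the top strand, and its reverse complement CAACATTCGGC does not match either.
With no annealing site for primer 1, no amplification occurs.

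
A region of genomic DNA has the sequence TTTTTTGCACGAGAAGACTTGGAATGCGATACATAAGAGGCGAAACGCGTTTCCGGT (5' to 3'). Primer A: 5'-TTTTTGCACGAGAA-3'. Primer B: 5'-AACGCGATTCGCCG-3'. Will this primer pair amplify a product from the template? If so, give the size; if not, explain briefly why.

No product — primer B has no binding site in the template.

Primer B (AACGCGATTCGCCG) does not match the top strand, and its reverse complement CGGCGAATCGCGTT does not match either.
With no annealing site for primer B, no amplification occurs.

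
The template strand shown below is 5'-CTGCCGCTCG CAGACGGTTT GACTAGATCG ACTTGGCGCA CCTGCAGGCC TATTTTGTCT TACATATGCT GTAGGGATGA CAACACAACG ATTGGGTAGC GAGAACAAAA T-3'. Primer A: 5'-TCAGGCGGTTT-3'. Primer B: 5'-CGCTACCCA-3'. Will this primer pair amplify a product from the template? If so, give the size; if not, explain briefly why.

Primer A (TCAGGCGGTTT) does not match the top strand, and its reverse complement AAACCGCCTGA does not match either.
With no annealing site for primer A, no amplification occurs.

No product — primer A has no binding site in the template.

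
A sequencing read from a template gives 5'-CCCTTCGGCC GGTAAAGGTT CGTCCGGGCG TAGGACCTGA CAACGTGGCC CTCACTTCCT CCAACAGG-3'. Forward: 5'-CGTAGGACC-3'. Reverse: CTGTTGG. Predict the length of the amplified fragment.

Scanning the template, CGTAGGACC occurs at positions 29–37; this primer anneals to the bottom strand there with its 3' end pointing downstream.
Reverse complement of the reverse primer: CCAACAG. This occurs on the top strand at positions 61–67.
The product runs from position 29 to position 67, so its length is 67 − 29 + 1 = 39 bp.

39 bp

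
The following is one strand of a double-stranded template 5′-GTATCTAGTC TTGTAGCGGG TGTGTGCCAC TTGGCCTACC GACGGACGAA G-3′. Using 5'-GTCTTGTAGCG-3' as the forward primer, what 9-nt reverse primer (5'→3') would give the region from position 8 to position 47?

The product's 3' end on the top strand is position 47.
The reverse primer anneals to the top strand over positions 39–47, i.e. to CCGACGGAC.
Its sequence written 5'→3' is the reverse complement: GTCCGTCGG.

5'-GTCCGTCGG-3'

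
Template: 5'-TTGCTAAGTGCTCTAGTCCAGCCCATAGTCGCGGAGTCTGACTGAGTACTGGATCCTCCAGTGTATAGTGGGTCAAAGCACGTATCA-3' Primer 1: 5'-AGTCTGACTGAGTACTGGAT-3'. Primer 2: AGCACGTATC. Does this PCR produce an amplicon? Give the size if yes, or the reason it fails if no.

No product — both primers anneal to the same strand and extend in the same direction.

Primer 1 (AGTCTGACTGAGTACTGGAT) matches the top strand at positions 35–54 (3' end points downstream).
Primer 2 (AGCACGTATC) also matches the top strand directly, at positions 77–86 — its reverse complement GATACGTGCT is not present.
Both primers anneal to the bottom strand with 3' ends pointing the same way, so neither can prime synthesis back toward the other.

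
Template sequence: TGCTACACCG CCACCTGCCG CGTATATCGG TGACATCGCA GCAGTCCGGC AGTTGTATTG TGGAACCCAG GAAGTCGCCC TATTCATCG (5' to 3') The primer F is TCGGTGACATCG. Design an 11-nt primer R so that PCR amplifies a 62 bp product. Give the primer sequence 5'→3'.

5'-GATGAATAGGG-3'

The forward primer binds at positions 27–38, so a 62 bp product ends at position 27 + 62 − 1 = 88.
The reverse primer anneals to the top strand over positions 78–88, i.e. to CCCTATTCATC.
Its sequence written 5'→3' is the reverse complement: GATGAATAGGG.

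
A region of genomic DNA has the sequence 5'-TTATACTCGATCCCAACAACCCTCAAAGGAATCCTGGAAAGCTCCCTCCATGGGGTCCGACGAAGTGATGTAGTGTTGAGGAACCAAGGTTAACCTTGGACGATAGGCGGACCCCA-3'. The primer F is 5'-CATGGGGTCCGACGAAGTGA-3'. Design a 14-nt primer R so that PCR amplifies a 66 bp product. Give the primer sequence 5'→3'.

5'-GGGTCCGCCTATCG-3'

The forward primer binds at positions 49–68, so a 66 bp product ends at position 49 + 66 − 1 = 114.
The reverse primer anneals to the top strand over positions 101–114, i.e. to CGATAGGCGGACCC.
Its sequence written 5'→3' is the reverse complement: GGGTCCGCCTATCG.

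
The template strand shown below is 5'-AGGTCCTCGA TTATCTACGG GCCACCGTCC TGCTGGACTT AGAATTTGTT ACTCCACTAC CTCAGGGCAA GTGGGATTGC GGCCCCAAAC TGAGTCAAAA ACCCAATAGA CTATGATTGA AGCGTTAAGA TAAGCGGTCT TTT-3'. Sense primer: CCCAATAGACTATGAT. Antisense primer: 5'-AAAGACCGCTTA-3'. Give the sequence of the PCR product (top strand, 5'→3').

Scanning the template, CCCAATAGACTATGAT occurs at positions 102–117; this primer anneals to the bottom strand there with its 3' end pointing downstream.
Reverse complement of the reverse primer: TAAGCGGTCTTT. This occurs on the top strand at positions 131–142.
The product is the template from position 102 through 142 (41 bp).

5'-CCCAATAGACTATGATTGAAGCGTTAAGATAAGCGGTCTTT-3'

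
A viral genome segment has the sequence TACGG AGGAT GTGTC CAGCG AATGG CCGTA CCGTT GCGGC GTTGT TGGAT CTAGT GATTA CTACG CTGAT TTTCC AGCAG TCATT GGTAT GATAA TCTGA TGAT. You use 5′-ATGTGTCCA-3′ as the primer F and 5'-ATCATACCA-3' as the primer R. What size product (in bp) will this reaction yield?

Forward primer ATGTGTCCA is found on the top strand at positions 9–17.
The reverse primer's reverse complement is TGGTATGAT, which matches the template at positions 85–93.
Product length = (reverse-primer end) − (forward-primer start) + 1 = 93 − 9 + 1 = 85 bp.

85 bp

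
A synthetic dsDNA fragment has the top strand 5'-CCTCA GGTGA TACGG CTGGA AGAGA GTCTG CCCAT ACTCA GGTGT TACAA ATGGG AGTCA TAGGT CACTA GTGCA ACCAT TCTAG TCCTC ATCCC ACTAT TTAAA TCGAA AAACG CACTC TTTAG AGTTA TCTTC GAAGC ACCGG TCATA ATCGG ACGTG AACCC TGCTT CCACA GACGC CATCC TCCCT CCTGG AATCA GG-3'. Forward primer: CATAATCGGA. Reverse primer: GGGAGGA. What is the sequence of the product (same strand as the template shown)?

5'-CATAATCGGACGTGAACCCTGCTTCCACAGACGCCATCCTCCC-3'

Forward primer CATAATCGGA is found on the top strand at positions 147–156.
Taking the reverse complement of GGGAGGA gives TCCTCCC, found at positions 183–189 on the template; the primer anneals here to the top strand with its 3' end pointing upstream.
The product is the template from position 147 through 189 (43 bp).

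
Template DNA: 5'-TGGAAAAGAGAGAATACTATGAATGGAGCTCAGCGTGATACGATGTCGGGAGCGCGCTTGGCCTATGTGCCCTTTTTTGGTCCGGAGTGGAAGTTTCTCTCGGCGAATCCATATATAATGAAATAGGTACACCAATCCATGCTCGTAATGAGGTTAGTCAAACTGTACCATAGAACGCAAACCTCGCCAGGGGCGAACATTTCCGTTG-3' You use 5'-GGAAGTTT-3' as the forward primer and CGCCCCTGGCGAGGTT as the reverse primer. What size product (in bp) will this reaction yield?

The forward primer matches the template at positions 89–96.
The reverse primer's reverse complement is AACCTCGCCAGGGGCG, which matches the template at positions 180–195.
The product runs from position 89 to position 195, so its length is 195 − 89 + 1 = 107 bp.

107 bp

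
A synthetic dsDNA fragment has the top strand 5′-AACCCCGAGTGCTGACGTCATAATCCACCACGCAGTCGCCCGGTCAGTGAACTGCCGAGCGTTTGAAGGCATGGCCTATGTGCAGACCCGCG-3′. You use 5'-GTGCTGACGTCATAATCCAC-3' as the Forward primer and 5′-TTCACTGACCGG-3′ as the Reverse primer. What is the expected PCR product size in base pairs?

43 bp

The forward primer matches the template at positions 9–28.
The reverse primer's reverse complement is CCGGTCAGTGAA, which matches the template at positions 40–51.
The product runs from position 9 to position 51, so its length is 51 − 9 + 1 = 43 bp.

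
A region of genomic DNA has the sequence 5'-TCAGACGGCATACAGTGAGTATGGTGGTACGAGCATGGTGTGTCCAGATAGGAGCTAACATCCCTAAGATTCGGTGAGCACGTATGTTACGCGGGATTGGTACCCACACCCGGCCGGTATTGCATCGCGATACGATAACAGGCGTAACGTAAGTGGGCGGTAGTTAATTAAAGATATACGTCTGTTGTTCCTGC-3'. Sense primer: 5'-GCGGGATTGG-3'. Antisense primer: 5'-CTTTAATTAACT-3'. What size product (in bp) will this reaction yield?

83 bp

Forward primer GCGGGATTGG is found on the top strand at positions 91–100.
The reverse primer's reverse complement is AGTTAATTAAAG, which matches the template at positions 162–173.
Product length = (reverse-primer end) − (forward-primer start) + 1 = 173 − 91 + 1 = 83 bp.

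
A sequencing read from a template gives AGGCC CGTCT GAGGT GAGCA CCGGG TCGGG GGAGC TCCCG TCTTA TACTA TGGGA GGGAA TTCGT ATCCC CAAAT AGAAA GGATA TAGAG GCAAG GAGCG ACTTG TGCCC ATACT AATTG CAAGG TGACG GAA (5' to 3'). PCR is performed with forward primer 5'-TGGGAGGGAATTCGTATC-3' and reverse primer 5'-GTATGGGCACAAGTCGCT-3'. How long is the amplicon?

64 bp

Scanning the template, TGGGAGGGAATTCGTATC occurs at positions 51–68; this primer anneals to the bottom strand there with its 3' end pointing downstream.
Reverse complement of the reverse primer: AGCGACTTGTGCCCATAC. This occurs on the top strand at positions 97–114.
The product runs from position 51 to position 114, so its length is 114 − 51 + 1 = 64 bp.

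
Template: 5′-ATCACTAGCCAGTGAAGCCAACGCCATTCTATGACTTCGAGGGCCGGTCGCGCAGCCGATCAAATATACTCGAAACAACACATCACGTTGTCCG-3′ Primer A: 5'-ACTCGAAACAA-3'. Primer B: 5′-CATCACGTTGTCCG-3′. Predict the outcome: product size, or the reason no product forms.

Primer A (ACTCGAAACAA) matches the top strand at positions 68–78 (3' end points downstream).
Primer B (CATCACGTTGTCCG) also matches the top strand directly, at positions 81–94 — its reverse complement CGGACAACGTGATG is not present.
Both primers anneal to the bottom strand with 3' ends pointing the same way, so neither can prime synthesis back toward the other.

No product — both primers anneal to the same strand and extend in the same direction.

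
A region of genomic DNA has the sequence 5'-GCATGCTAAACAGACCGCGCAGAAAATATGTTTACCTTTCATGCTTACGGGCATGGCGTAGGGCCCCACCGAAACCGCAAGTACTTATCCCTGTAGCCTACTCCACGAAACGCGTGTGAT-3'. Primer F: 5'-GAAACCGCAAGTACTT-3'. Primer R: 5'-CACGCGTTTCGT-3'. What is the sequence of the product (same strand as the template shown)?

5'-GAAACCGCAAGTACTTATCCCTGTAGCCTACTCCACGAAACGCGTG-3'

Forward primer GAAACCGCAAGTACTT is found on the top strand at positions 71–86.
Reverse complement of the reverse primer: ACGAAACGCGTG. This occurs on the top strand at positions 105–116.
The product is the template from position 71 through 116 (46 bp).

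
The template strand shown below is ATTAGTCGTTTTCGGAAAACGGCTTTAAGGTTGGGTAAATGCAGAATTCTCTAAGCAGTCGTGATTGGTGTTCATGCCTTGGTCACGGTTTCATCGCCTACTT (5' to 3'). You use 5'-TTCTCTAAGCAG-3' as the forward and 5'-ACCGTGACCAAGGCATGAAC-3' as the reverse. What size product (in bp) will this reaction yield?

Forward primer TTCTCTAAGCAG is found on the top strand at positions 47–58.
Reverse complement of the reverse primer: GTTCATGCCTTGGTCACGGT. This occurs on the top strand at positions 70–89.
The product runs from position 47 to position 89, so its length is 89 − 47 + 1 = 43 bp.

43 bp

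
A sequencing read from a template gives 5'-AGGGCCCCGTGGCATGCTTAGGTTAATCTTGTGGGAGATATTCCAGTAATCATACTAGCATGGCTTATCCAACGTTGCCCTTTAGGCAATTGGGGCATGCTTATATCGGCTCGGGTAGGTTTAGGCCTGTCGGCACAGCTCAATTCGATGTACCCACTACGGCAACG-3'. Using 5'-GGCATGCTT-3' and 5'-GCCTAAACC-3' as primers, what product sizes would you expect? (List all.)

116 bp, 33 bp

The forward primer GGCATGCTT matches the top strand at positions 11–19, 94–102.
The reverse primer's reverse complement is GGTTTAGGC, matching at positions 118–126.
Each forward site pairs with the reverse site to give a product ending at position 126: sizes 116, 33 bp.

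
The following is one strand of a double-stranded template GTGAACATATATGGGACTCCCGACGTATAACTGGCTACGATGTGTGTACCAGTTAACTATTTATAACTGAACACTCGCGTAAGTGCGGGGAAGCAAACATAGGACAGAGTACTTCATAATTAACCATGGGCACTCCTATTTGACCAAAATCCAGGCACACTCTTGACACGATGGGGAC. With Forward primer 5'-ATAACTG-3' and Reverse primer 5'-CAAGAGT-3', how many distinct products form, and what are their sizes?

The forward primer ATAACTG matches the top strand at positions 27–33, 63–69.
The reverse primer's reverse complement is ACTCTTG, matching at positions 159–165.
Each forward site pairs with the reverse site to give a product ending at position 165: sizes 139, 103 bp.

Two products: 139 bp, 103 bp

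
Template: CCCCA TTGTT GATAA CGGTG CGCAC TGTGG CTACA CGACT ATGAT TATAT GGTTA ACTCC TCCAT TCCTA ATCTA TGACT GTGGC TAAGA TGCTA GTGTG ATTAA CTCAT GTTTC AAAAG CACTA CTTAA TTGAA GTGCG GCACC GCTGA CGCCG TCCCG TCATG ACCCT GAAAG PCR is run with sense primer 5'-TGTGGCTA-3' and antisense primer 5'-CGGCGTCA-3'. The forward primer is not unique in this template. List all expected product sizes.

The forward primer TGTGGCTA matches the top strand at positions 26–33, 80–87.
The reverse primer's reverse complement is TGACGCCG, matching at positions 148–155.
Each forward site pairs with the reverse site to give a product ending at position 155: sizes 130, 76 bp.

130 bp, 76 bp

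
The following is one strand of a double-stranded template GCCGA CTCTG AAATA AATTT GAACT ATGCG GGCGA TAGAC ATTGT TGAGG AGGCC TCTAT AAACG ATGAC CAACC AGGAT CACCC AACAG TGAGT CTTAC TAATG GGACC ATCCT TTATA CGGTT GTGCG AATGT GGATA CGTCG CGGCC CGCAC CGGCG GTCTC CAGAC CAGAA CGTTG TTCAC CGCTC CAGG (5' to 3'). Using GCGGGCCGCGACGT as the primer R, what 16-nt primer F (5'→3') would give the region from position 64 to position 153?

The reverse primer's reverse complement ACGTCGCGGCCCGC matches the template at positions 140–153; the product starts at position 64.
The forward primer is identical to the top strand over positions 64–79: CGATGACCAACCAGGA.

5'-CGATGACCAACCAGGA-3'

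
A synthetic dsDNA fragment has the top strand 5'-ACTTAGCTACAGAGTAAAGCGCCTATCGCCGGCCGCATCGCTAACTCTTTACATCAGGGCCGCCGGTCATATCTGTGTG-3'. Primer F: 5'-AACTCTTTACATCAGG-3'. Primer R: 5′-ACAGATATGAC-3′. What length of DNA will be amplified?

The forward primer matches the template at positions 43–58.
The reverse primer's reverse complement is GTCATATCTGT, which matches the template at positions 66–76.
The product runs from position 43 to position 76, so its length is 76 − 43 + 1 = 34 bp.

34 bp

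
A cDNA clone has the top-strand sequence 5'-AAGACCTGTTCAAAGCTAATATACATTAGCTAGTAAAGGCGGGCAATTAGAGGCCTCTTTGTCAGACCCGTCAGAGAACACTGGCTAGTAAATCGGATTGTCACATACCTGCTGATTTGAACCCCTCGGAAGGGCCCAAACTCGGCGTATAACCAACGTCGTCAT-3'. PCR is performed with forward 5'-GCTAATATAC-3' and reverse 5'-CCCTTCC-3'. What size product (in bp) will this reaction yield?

120 bp

The forward primer matches the template at positions 15–24.
Taking the reverse complement of CCCTTCC gives GGAAGGG, found at positions 128–134 on the template; the primer anneals here to the top strand with its 3' end pointing upstream.
Amplicon spans positions 15–134: 120 bp.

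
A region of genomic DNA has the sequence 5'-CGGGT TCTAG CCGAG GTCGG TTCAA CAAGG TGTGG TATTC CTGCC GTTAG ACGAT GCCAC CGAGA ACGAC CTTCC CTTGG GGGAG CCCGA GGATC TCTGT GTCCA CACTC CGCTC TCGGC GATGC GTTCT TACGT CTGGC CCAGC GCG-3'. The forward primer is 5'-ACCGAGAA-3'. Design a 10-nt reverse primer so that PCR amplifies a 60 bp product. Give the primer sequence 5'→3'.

The forward primer binds at positions 59–66, so a 60 bp product ends at position 59 + 60 − 1 = 118.
The reverse primer anneals to the top strand over positions 109–118, i.e. to TCCGCTCTCG.
Its sequence written 5'→3' is the reverse complement: CGAGAGCGGA.

5'-CGAGAGCGGA-3'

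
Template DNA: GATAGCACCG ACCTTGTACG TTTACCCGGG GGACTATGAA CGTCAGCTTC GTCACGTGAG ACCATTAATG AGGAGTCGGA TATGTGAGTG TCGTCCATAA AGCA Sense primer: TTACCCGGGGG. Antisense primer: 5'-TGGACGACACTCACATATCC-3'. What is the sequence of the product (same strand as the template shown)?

The forward primer matches the template at positions 22–32.
The reverse primer's reverse complement is GGATATGTGAGTGTCGTCCA, which matches the template at positions 78–97.
The product is the template from position 22 through 97 (76 bp).

5'-TTACCCGGGGGACTATGAACGTCAGCTTCGTCACGTGAGACCATTAATGAGGAGTCGGATATGTGAGTGTCGTCCA-3'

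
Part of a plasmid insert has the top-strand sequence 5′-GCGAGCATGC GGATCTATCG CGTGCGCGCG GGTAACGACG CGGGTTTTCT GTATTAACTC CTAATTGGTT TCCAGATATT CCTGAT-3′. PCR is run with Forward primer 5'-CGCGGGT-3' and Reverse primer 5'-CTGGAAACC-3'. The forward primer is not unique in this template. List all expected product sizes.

The forward primer CGCGGGT matches the top strand at positions 27–33, 39–45.
The reverse primer's reverse complement is GGTTTCCAG, matching at positions 67–75.
Each forward site pairs with the reverse site to give a product ending at position 75: sizes 49, 37 bp.

49 bp, 37 bp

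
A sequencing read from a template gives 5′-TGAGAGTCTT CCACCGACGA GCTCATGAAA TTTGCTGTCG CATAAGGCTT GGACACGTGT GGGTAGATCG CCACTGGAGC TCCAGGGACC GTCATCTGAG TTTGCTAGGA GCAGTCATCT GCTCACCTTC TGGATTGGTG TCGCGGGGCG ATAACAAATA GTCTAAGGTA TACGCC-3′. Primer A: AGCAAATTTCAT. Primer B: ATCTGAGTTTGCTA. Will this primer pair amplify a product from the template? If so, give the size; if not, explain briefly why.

No product — the primers' 3' ends point away from each other.

Primer A (AGCAAATTTCAT) has reverse complement ATGAAATTTGCT, which matches the top strand at positions 25–36; primer A anneals to the top strand there with its 3' end pointing upstream toward position 25.
Primer B (ATCTGAGTTTGCTA) matches the top strand directly at positions 94–107; it anneals to the bottom strand with its 3' end pointing downstream toward position 107.
The 3' ends diverge (primer A extends toward position 1, primer B toward position 176), so the primers never converge on a shared product.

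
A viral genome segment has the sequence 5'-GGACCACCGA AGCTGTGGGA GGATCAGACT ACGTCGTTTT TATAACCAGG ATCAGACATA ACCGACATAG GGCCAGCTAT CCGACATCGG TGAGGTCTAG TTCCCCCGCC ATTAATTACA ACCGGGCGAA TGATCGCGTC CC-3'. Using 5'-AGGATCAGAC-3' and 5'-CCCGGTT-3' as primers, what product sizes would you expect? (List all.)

107 bp, 79 bp

The forward primer AGGATCAGAC matches the top strand at positions 20–29, 48–57.
The reverse primer's reverse complement is AACCGGG, matching at positions 120–126.
Each forward site pairs with the reverse site to give a product ending at position 126: sizes 107, 79 bp.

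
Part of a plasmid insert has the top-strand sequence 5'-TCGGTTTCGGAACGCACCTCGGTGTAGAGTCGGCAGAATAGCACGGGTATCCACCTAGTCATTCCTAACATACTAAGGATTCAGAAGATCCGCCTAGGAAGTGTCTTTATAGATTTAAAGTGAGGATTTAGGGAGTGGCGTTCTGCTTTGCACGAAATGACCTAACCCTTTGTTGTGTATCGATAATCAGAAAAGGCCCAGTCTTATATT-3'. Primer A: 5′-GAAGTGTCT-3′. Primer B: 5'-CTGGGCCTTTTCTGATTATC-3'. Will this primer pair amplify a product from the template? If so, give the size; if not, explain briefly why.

Yes — a 104 bp product.

Primer A (GAAGTGTCT) matches the top strand at positions 98–106; it acts as a forward primer.
Primer B's reverse complement is GATAATCAGAAAAGGCCCAG, matching the top strand at positions 182–201; it acts as a reverse primer.
The 3' ends face each other across positions 98–201, giving a 104 bp product.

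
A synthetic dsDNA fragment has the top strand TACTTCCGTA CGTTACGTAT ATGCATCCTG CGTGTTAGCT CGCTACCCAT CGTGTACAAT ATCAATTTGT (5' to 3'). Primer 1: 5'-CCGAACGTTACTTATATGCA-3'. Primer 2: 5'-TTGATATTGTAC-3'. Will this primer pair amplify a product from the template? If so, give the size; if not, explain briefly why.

No product — primer 1 has no binding site in the template.

Primer 1 (CCGAACGTTACTTATATGCA) does not match the top strand, and its reverse complement TGCATATAAGTAACGTTCGG does not match either.
With no annealing site for primer 1, no amplification occurs.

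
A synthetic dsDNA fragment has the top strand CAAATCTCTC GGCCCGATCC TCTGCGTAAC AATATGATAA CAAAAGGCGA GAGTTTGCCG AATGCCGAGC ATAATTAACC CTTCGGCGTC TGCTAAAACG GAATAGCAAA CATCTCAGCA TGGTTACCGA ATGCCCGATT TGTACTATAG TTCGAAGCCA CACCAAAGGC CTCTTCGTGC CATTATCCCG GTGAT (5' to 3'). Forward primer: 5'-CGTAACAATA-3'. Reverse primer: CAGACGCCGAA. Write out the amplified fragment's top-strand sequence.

Scanning the template, CGTAACAATA occurs at positions 25–34; this primer anneals to the bottom strand there with its 3' end pointing downstream.
Reverse complement of the reverse primer: TTCGGCGTCTG. This occurs on the top strand at positions 82–92.
The product is the template from position 25 through 92 (68 bp).

5'-CGTAACAATATGATAACAAAAGGCGAGAGTTTGCCGAATGCCGAGCATAATTAACCCTTCGGCGTCTG-3'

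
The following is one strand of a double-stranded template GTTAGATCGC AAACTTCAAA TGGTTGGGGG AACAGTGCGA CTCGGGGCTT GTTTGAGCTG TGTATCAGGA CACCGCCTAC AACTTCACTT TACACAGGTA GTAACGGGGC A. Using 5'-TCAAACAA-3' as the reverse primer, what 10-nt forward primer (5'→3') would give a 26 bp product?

5'-AACAGTGCGA-3'

The reverse primer's reverse complement TTGTTTGA matches the template at positions 49–56, so the product ends at position 56.
A 26 bp product then starts at position 56 − 26 + 1 = 31.
The forward primer is identical to the top strand there: AACAGTGCGA.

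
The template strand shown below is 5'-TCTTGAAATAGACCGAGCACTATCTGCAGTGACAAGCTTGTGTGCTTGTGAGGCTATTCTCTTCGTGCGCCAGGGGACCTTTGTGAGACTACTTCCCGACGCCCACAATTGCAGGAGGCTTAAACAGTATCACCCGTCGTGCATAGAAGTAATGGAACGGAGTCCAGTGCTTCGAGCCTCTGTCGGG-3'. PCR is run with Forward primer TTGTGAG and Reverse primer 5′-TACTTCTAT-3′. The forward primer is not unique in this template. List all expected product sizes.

The forward primer TTGTGAG matches the top strand at positions 46–52, 81–87.
The reverse primer's reverse complement is ATAGAAGTA, matching at positions 143–151.
Each forward site pairs with the reverse site to give a product ending at position 151: sizes 106, 71 bp.

106 bp, 71 bp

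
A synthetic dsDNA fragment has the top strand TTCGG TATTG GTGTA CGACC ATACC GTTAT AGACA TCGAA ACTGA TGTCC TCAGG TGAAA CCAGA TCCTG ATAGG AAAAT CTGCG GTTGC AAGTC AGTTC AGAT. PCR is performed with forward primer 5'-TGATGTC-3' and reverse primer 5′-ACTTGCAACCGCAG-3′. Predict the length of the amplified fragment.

52 bp

Forward primer TGATGTC is found on the top strand at positions 43–49.
Taking the reverse complement of ACTTGCAACCGCAG gives CTGCGGTTGCAAGT, found at positions 81–94 on the template; the primer anneals here to the top strand with its 3' end pointing upstream.
Product length = (reverse-primer end) − (forward-primer start) + 1 = 94 − 43 + 1 = 52 bp.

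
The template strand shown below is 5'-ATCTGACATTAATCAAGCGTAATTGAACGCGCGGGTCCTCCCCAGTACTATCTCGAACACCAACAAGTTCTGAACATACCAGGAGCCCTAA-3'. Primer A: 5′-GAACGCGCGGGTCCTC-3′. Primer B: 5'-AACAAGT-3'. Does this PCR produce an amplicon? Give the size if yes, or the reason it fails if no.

No product — both primers anneal to the same strand and extend in the same direction.

Primer A (GAACGCGCGGGTCCTC) matches the top strand at positions 25–40 (3' end points downstream).
Primer B (AACAAGT) also matches the top strand directly, at positions 62–68 — its reverse complement ACTTGTT is not present.
Both primers anneal to the bottom strand with 3' ends pointing the same way, so neither can prime synthesis back toward the other.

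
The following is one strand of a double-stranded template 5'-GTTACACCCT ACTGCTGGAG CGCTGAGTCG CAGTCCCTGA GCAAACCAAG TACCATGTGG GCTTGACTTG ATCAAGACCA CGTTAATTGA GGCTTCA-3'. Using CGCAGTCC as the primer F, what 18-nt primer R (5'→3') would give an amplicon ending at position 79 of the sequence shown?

5'-GGTCTTGATCAAGTCAAG-3'

The forward primer binds at positions 29–36; the product's 3' end on the top strand is position 79.
The reverse primer anneals to the top strand over positions 62–79, i.e. to CTTGACTTGATCAAGACC.
Its sequence written 5'→3' is the reverse complement: GGTCTTGATCAAGTCAAG.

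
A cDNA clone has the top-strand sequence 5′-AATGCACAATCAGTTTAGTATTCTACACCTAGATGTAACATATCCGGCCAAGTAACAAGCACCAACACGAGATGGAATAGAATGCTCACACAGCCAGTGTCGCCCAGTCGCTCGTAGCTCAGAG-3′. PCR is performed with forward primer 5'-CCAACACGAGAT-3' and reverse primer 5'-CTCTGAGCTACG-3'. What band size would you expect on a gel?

Forward primer CCAACACGAGAT is found on the top strand at positions 62–73.
Taking the reverse complement of CTCTGAGCTACG gives CGTAGCTCAGAG, found at positions 113–124 on the template; the primer anneals here to the top strand with its 3' end pointing upstream.
The product runs from position 62 to position 124, so its length is 124 − 62 + 1 = 63 bp.

63 bp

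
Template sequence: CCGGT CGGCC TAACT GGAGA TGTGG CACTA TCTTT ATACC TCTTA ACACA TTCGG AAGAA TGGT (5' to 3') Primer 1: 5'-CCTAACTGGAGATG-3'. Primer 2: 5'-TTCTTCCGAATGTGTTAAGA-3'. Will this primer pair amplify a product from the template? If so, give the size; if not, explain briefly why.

Yes — a 52 bp product.

Primer 1 (CCTAACTGGAGATG) matches the top strand at positions 9–22; it acts as a forward primer.
Primer 2's reverse complement is TCTTAACACATTCGGAAGAA, matching the top strand at positions 41–60; it acts as a reverse primer.
The 3' ends face each other across positions 9–60, giving a 52 bp product.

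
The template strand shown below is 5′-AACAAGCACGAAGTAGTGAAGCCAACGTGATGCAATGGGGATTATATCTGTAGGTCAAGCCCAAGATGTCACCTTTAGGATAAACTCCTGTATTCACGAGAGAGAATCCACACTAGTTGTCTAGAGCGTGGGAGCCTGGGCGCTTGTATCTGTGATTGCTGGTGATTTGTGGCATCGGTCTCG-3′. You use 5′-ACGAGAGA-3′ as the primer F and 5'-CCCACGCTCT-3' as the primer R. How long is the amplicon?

37 bp

Forward primer ACGAGAGA is found on the top strand at positions 96–103.
Taking the reverse complement of CCCACGCTCT gives AGAGCGTGGG, found at positions 123–132 on the template; the primer anneals here to the top strand with its 3' end pointing upstream.
The product runs from position 96 to position 132, so its length is 132 − 96 + 1 = 37 bp.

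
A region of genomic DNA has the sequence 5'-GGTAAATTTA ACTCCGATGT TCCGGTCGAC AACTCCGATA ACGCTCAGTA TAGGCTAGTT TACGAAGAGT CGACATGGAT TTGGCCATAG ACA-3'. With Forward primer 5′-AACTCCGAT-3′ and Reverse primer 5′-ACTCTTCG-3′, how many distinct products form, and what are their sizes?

The forward primer AACTCCGAT matches the top strand at positions 10–18, 31–39.
The reverse primer's reverse complement is CGAAGAGT, matching at positions 63–70.
Each forward site pairs with the reverse site to give a product ending at position 70: sizes 61, 40 bp.

Two products: 61 bp, 40 bp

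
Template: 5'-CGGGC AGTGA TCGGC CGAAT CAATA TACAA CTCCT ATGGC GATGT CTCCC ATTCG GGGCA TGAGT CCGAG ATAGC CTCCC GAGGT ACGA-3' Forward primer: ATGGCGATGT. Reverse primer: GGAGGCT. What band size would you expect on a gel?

44 bp

The forward primer matches the template at positions 36–45.
Taking the reverse complement of GGAGGCT gives AGCCTCC, found at positions 73–79 on the template; the primer anneals here to the top strand with its 3' end pointing upstream.
Product length = (reverse-primer end) − (forward-primer start) + 1 = 79 − 36 + 1 = 44 bp.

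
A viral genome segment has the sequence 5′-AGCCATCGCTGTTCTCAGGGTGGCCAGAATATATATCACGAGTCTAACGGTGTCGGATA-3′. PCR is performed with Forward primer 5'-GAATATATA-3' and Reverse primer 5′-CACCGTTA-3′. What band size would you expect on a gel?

Forward primer GAATATATA is found on the top strand at positions 27–35.
Taking the reverse complement of CACCGTTA gives TAACGGTG, found at positions 45–52 on the template; the primer anneals here to the top strand with its 3' end pointing upstream.
Product length = (reverse-primer end) − (forward-primer start) + 1 = 52 − 27 + 1 = 26 bp.

26 bp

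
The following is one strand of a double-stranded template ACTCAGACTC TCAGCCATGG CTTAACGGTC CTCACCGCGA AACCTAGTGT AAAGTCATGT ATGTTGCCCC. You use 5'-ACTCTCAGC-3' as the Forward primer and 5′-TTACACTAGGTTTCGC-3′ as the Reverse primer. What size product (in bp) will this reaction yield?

46 bp

The forward primer matches the template at positions 7–15.
Reverse complement of the reverse primer: GCGAAACCTAGTGTAA. This occurs on the top strand at positions 37–52.
The product runs from position 7 to position 52, so its length is 52 − 7 + 1 = 46 bp.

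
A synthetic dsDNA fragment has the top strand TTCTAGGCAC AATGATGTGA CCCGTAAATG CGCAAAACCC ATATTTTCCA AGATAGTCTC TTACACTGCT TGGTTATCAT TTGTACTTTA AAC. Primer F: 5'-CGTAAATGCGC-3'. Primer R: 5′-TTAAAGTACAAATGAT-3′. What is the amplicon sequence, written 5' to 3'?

5'-CGTAAATGCGCAAAACCCATATTTTCCAAGATAGTCTCTTACACTGCTTGGTTATCATTTGTACTTTAA-3'

Forward primer CGTAAATGCGC is found on the top strand at positions 23–33.
Reverse complement of the reverse primer: ATCATTTGTACTTTAA. This occurs on the top strand at positions 76–91.
The product is the template from position 23 through 91 (69 bp).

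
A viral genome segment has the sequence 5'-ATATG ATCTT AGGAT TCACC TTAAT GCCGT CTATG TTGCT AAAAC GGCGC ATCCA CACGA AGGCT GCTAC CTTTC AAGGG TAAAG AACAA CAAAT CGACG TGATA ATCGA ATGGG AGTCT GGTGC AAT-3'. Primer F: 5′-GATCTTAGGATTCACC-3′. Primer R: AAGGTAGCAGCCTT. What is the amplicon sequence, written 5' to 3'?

Forward primer GATCTTAGGATTCACC is found on the top strand at positions 5–20.
Reverse complement of the reverse primer: AAGGCTGCTACCTT. This occurs on the top strand at positions 60–73.
The product is the template from position 5 through 73 (69 bp).

5'-GATCTTAGGATTCACCTTAATGCCGTCTATGTTGCTAAAACGGCGCATCCACACGAAGGCTGCTACCTT-3'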